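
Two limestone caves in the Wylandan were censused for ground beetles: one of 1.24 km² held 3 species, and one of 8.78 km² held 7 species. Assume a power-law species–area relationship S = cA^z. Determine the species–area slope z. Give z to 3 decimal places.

0.433

Taking logs: ln S = ln c + z ln A, so z = (ln S₂ − ln S₁)/(ln A₂ − ln A₁).
z = ln(7/3) / ln(8.78/1.24) = ln(2.333) / ln(7.081) = 0.8473 / 1.9574 = 0.4329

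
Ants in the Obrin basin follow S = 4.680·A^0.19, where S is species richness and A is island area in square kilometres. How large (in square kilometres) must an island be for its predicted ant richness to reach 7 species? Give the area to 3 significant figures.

7 = 4.68 × A^0.19  ⇒  A^0.19 = 7/4.68 = 1.496
ln A = ln(1.496) / 0.19 = 0.4026 / 0.19 = 2.1190
A = e^2.1190 ≈ 8.323 square kilometres

8.32 square kilometres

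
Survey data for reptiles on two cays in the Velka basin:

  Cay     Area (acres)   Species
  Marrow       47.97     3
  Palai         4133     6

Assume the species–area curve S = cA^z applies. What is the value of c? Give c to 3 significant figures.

1.64

z = ln(S₂/S₁) / ln(A₂/A₁) = ln(6/3) / ln(4133/47.97) = 0.6931 / 4.4562 = 0.1555
c = S₁ / A₁^z = 3 / 47.97^0.1555 = 3 / 1.826 = 1.643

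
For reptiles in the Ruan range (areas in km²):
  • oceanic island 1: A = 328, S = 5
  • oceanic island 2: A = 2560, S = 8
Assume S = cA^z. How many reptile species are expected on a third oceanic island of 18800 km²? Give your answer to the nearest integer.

13

z = ln(8/5) / ln(2560/328) = 0.4700 / 2.0547 = 0.2287
c = 5 / 328^0.2287 = 5 / 3.763 = 1.329
S₃ = 1.329 × 18800^0.2287 = 1.329 × 9.499 ≈ 12.62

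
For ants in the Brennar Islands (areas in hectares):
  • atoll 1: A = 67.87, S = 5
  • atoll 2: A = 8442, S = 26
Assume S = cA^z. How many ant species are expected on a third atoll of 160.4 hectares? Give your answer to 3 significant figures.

z = ln(26/5) / ln(8442/67.87) = 1.6487 / 4.8234 = 0.3418
c = 5 / 67.87^0.3418 = 5 / 4.227 = 1.183
S₃ = 1.183 × 160.4^0.3418 = 1.183 × 5.672 ≈ 6.709

6.71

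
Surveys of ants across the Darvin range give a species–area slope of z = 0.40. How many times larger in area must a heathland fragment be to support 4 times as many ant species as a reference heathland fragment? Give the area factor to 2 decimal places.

32.00

(A₂/A₁)^0.4 = 4, so A₂/A₁ = 4^(1/0.4) = 4^2.5
ln(A₂/A₁) = ln 4 / 0.4 = 1.3863 / 0.4 = 3.4657
A₂/A₁ = e^3.4657 ≈ 32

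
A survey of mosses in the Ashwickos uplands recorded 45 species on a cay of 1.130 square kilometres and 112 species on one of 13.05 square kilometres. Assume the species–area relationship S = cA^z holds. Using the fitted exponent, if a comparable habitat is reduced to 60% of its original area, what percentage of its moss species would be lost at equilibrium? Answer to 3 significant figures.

17.3%

z = ln(112/45) / ln(13.05/1.13) = 0.9118 / 2.4466 = 0.3727
S_new/S_old = (A_new/A_old)^z = 0.6^0.3727 = exp(0.3727 × -0.5108) = 0.8266
Fraction lost = 1 − 0.8266 = 0.1734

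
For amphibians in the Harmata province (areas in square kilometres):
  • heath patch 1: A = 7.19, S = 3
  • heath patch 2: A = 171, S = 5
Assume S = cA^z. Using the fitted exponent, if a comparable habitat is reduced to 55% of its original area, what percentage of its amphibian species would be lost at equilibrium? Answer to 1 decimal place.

z = ln(5/3) / ln(171/7.19) = 0.5108 / 3.1690 = 0.1612
S_new/S_old = (A_new/A_old)^z = 0.55^0.1612 = exp(0.1612 × -0.5978) = 0.9081
Fraction lost = 1 − 0.9081 = 0.09187

9.2%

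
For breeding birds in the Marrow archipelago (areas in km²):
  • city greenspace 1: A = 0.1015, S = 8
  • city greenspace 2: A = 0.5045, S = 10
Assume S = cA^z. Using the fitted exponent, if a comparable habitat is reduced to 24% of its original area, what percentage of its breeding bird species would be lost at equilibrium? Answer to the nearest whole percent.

z = ln(10/8) / ln(0.5045/0.1015) = 0.2231 / 1.6035 = 0.1392
S_new/S_old = (A_new/A_old)^z = 0.24^0.1392 = exp(0.1392 × -1.4271) = 0.8199
Fraction lost = 1 − 0.8199 = 0.1801

18%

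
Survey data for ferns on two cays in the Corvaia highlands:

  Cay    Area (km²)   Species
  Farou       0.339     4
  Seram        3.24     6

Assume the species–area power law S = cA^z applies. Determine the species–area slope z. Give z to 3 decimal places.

0.180

Taking logs: ln S = ln c + z ln A, so z = (ln S₂ − ln S₁)/(ln A₂ − ln A₁).
z = ln(6/4) / ln(3.24/0.339) = ln(1.5) / ln(9.558) = 0.4055 / 2.2573 = 0.1796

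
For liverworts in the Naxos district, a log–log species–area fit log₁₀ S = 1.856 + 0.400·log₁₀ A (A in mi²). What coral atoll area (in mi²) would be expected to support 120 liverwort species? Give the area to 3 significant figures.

120 = 71.78 × A^0.4  ⇒  A^0.4 = 120/71.78 = 1.672
ln A = ln(1.672) / 0.4 = 0.5139 / 0.4 = 1.2847
A = e^1.2847 ≈ 3.614 mi²

3.61 mi²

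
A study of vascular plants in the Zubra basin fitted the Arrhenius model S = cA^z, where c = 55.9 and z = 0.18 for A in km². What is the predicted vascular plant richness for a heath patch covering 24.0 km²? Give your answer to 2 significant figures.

S = 55.9 × 24^0.18
ln S = ln 55.9 + 0.18 × ln 24 = 4.0236 + 0.18 × 3.1781 = 4.5956
S = e^4.5956 ≈ 99.05

99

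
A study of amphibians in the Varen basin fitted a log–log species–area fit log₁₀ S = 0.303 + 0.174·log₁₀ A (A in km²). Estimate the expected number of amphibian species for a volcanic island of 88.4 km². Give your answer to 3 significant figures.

S = 2.009 × 88.4^0.174 = 2.009 × 2.181 ≈ 4.382

4.38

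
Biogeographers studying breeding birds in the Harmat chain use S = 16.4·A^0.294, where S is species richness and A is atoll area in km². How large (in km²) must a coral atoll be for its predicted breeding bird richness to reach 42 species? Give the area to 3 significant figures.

24.5 km²

42 = 16.4 × A^0.294  ⇒  A^0.294 = 42/16.4 = 2.561
ln A = ln(2.561) / 0.294 = 0.9404 / 0.294 = 3.1986
A = e^3.1986 ≈ 24.5 km²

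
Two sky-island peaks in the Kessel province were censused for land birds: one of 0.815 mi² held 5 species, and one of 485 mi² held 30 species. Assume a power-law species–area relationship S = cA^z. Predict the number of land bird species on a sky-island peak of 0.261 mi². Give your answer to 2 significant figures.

3.6

z = ln(30/5) / ln(485/0.815) = 1.7918 / 6.3887 = 0.2805
c = 5 / 0.815^0.2805 = 5 / 0.9442 = 5.295
S₃ = 5.295 × 0.261^0.2805 = 5.295 × 0.6861 ≈ 3.633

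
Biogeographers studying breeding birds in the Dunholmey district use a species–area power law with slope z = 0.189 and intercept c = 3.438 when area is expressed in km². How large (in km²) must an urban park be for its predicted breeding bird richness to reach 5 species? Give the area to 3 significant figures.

7.26 km²

5 = 3.438 × A^0.189  ⇒  A^0.189 = 5/3.438 = 1.454
ln A = ln(1.454) / 0.189 = 0.3745 / 0.189 = 1.9817
A = e^1.9817 ≈ 7.255 km²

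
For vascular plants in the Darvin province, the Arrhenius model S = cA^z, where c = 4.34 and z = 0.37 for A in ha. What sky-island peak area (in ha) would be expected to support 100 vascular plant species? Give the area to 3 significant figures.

100 = 4.34 × A^0.37  ⇒  A^0.37 = 100/4.34 = 23.04
ln A = ln(23.04) / 0.37 = 3.1373 / 0.37 = 8.4792
A = e^8.4792 ≈ 4813 ha

4810 ha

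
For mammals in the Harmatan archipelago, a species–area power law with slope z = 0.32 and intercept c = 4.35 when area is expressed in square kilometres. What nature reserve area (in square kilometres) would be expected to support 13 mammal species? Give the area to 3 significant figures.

30.6 square kilometres

13 = 4.35 × A^0.32  ⇒  A^0.32 = 13/4.35 = 2.989
ln A = ln(2.989) / 0.32 = 1.0948 / 0.32 = 3.4212
A = e^3.4212 ≈ 30.61 square kilometres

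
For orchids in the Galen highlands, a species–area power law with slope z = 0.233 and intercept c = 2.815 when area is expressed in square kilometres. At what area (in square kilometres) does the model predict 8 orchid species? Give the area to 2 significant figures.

88 square kilometres

8 = 2.815 × A^0.233  ⇒  A^0.233 = 8/2.815 = 2.842
ln A = ln(2.842) / 0.233 = 1.0445 / 0.233 = 4.4827
A = e^4.4827 ≈ 88.48 square kilometres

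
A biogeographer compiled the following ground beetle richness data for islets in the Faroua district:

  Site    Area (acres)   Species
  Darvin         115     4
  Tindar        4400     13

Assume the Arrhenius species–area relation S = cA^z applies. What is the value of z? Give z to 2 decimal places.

0.32

Taking logs: ln S = ln c + z ln A, so z = (ln S₂ − ln S₁)/(ln A₂ − ln A₁).
z = ln(13/4) / ln(4400/115) = ln(3.25) / ln(38.26) = 1.1787 / 3.6444 = 0.3234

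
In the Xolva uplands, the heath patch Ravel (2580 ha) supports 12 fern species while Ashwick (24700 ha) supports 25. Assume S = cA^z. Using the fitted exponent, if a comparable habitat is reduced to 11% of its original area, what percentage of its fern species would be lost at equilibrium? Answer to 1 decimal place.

z = ln(25/12) / ln(24700/2580) = 0.7340 / 2.2590 = 0.3249
S_new/S_old = (A_new/A_old)^z = 0.11^0.3249 = exp(0.3249 × -2.2073) = 0.4881
Fraction lost = 1 − 0.4881 = 0.5119

51.2%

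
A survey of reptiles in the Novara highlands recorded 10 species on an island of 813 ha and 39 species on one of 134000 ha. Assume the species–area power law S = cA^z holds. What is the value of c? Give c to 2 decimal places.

1.68

z = ln(S₂/S₁) / ln(A₂/A₁) = ln(39/10) / ln(134000/813) = 1.3610 / 5.1049 = 0.2666
c = S₁ / A₁^z = 10 / 813^0.2666 = 10 / 5.968 = 1.676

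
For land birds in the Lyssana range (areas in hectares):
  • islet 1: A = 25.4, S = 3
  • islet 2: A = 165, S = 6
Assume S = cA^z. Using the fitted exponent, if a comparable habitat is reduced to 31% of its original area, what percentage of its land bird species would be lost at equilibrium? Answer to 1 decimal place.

35.2%

z = ln(6/3) / ln(165/25.4) = 0.6931 / 1.8712 = 0.3704
S_new/S_old = (A_new/A_old)^z = 0.31^0.3704 = exp(0.3704 × -1.1712) = 0.648
Fraction lost = 1 − 0.648 = 0.352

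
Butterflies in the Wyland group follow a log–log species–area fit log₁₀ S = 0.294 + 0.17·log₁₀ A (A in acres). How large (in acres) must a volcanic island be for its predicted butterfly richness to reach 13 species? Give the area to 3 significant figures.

66600 acres

13 = 1.968 × A^0.17  ⇒  A^0.17 = 13/1.968 = 6.606
ln A = ln(6.606) / 0.17 = 1.8880 / 0.17 = 11.1058
A = e^11.1058 ≈ 66557 acres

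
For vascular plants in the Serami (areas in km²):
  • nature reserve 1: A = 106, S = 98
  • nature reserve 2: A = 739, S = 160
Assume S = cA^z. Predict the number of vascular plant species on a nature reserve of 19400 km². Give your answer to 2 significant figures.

z = ln(160/98) / ln(739/106) = 0.4902 / 1.9419 = 0.2524
c = 98 / 106^0.2524 = 98 / 3.245 = 30.2
S₃ = 30.2 × 19400^0.2524 = 30.2 × 12.09 ≈ 365.1

370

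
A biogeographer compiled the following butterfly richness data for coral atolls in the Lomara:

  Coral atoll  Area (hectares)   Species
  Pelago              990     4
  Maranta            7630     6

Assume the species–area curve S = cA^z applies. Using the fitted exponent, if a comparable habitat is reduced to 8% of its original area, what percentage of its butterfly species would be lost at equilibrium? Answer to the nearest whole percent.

39%

z = ln(6/4) / ln(7630/990) = 0.4055 / 2.0421 = 0.1985
S_new/S_old = (A_new/A_old)^z = 0.08^0.1985 = exp(0.1985 × -2.5257) = 0.6056
Fraction lost = 1 − 0.6056 = 0.3944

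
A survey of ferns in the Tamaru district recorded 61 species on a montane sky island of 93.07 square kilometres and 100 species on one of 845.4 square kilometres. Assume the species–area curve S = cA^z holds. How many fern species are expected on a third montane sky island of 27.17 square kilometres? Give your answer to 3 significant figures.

46.3

z = ln(100/61) / ln(845.4/93.07) = 0.4943 / 2.2065 = 0.2240
c = 61 / 93.07^0.2240 = 61 / 2.761 = 22.09
S₃ = 22.09 × 27.17^0.2240 = 22.09 × 2.095 ≈ 46.3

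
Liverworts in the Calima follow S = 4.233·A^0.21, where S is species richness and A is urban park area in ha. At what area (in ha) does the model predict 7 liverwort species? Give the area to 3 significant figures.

11.0 ha

7 = 4.233 × A^0.21  ⇒  A^0.21 = 7/4.233 = 1.654
ln A = ln(1.654) / 0.21 = 0.5030 / 0.21 = 2.3952
A = e^2.3952 ≈ 10.97 ha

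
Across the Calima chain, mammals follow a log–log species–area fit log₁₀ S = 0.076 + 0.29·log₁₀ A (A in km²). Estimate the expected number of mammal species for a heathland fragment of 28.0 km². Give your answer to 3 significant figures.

S = 1.191 × 28^0.29 = 1.191 × 2.628 ≈ 3.131

3.13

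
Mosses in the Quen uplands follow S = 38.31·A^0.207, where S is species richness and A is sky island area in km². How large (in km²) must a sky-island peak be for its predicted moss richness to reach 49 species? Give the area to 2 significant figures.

3.3 km²

49 = 38.31 × A^0.207  ⇒  A^0.207 = 49/38.31 = 1.279
ln A = ln(1.279) / 0.207 = 0.2461 / 0.207 = 1.1889
A = e^1.1889 ≈ 3.284 km²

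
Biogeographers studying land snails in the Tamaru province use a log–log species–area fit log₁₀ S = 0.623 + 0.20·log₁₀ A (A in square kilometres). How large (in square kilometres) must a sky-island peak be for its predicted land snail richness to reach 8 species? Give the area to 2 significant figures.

8 = 4.198 × A^0.2  ⇒  A^0.2 = 8/4.198 = 1.906
ln A = ln(1.906) / 0.2 = 0.6449 / 0.2 = 3.2247
A = e^3.2247 ≈ 25.14 square kilometres

25 square kilometres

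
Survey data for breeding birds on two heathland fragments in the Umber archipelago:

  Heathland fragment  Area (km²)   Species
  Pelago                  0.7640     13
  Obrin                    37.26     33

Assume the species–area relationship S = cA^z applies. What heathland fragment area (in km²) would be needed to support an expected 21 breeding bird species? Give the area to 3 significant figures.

z = ln(33/13) / ln(37.26/0.764) = 0.9316 / 3.8871 = 0.2397
c = 13 / 0.764^0.2397 = 13 / 0.9375 = 13.87
A = (21/13.87)^(1/0.2397) ⇒ ln A = ln(1.514)/0.2397 = 1.7319
A = e^1.7319 ≈ 5.652 km²

5.65 km²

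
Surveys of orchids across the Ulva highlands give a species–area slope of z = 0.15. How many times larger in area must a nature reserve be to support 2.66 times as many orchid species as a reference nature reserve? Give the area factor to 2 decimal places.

(A₂/A₁)^0.15 = 2.66, so A₂/A₁ = 2.66^(1/0.15) = 2.66^6.667
ln(A₂/A₁) = ln 2.66 / 0.15 = 0.9783 / 0.15 = 6.5222
A₂/A₁ = e^6.5222 ≈ 680.1

680.06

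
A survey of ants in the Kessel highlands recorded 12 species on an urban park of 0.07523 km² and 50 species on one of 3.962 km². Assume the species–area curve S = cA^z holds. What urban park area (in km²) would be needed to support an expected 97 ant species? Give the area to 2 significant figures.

z = ln(50/12) / ln(3.962/0.07523) = 1.4271 / 3.9640 = 0.3600
c = 12 / 0.07523^0.3600 = 12 / 0.394 = 30.46
A = (97/30.46)^(1/0.3600) ⇒ ln A = ln(3.185)/0.3600 = 3.2174
A = e^3.2174 ≈ 24.96 km²

25 km²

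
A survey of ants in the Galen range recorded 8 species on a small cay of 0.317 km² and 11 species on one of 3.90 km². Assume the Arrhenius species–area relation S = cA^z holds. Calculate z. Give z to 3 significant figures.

Taking logs: ln S = ln c + z ln A, so z = (ln S₂ − ln S₁)/(ln A₂ − ln A₁).
z = ln(11/8) / ln(3.9/0.317) = ln(1.375) / ln(12.3) = 0.3185 / 2.5098 = 0.1269

0.127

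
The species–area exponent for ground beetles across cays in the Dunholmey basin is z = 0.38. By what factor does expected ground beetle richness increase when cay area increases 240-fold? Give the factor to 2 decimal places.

S₂/S₁ = (A₂/A₁)^z = 240^0.38
ln(S₂/S₁) = 0.38 × ln 240 = 0.38 × 5.4806 = 2.0826
S₂/S₁ = e^2.0826 ≈ 8.026

8.03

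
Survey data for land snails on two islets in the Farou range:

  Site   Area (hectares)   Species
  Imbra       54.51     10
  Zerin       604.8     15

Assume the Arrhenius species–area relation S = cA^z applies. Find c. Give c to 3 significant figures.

z = ln(S₂/S₁) / ln(A₂/A₁) = ln(15/10) / ln(604.8/54.51) = 0.4055 / 2.4065 = 0.1685
c = S₁ / A₁^z = 10 / 54.51^0.1685 = 10 / 1.961 = 5.098

5.10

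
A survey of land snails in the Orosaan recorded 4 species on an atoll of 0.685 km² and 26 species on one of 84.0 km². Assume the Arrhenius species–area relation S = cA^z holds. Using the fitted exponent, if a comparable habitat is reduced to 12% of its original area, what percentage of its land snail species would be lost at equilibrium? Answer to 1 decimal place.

z = ln(26/4) / ln(84/0.685) = 1.8718 / 4.8092 = 0.3892
S_new/S_old = (A_new/A_old)^z = 0.12^0.3892 = exp(0.3892 × -2.1203) = 0.4381
Fraction lost = 1 − 0.4381 = 0.5619

56.2%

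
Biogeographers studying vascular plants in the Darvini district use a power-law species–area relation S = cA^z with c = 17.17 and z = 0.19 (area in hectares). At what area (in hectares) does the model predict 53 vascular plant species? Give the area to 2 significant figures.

53 = 17.17 × A^0.19  ⇒  A^0.19 = 53/17.17 = 3.087
ln A = ln(3.087) / 0.19 = 1.1271 / 0.19 = 5.9323
A = e^5.9323 ≈ 377 hectares

380 hectares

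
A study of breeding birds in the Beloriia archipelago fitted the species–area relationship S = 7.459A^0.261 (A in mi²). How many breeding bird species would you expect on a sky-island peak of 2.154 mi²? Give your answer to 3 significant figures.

9.11

S = 7.459 × 2.154^0.261
ln S = ln 7.459 + 0.261 × ln 2.154 = 2.0094 + 0.261 × 0.7673 = 2.2097
S = e^2.2097 ≈ 9.113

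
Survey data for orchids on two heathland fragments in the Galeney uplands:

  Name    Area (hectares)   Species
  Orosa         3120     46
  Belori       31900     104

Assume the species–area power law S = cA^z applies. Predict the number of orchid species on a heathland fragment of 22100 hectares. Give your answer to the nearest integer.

91

z = ln(104/46) / ln(31900/3120) = 0.8157 / 2.3248 = 0.3509
c = 46 / 3120^0.3509 = 46 / 16.83 = 2.733
S₃ = 2.733 × 22100^0.3509 = 2.733 × 33.45 ≈ 91.43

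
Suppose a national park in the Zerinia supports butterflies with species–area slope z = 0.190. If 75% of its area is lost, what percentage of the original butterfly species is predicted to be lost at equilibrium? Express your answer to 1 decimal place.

S_new/S_old = (A_new/A_old)^z = 0.25^0.19
= exp(0.19 × ln 0.25) = exp(0.19 × -1.3863) = exp(-0.2634) ≈ 0.7684
Fraction lost = 1 − 0.7684 = 0.2316

23.2%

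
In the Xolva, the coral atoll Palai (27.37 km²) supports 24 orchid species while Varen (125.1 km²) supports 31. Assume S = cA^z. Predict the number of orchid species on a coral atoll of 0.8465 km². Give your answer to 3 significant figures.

z = ln(31/24) / ln(125.1/27.37) = 0.2559 / 1.5197 = 0.1684
c = 24 / 27.37^0.1684 = 24 / 1.746 = 13.75
S₃ = 13.75 × 0.8465^0.1684 = 13.75 × 0.9723 ≈ 13.36

13.4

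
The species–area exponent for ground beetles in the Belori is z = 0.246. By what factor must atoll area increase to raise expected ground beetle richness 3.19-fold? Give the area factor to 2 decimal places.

111.67

(A₂/A₁)^0.246 = 3.19, so A₂/A₁ = 3.19^(1/0.246) = 3.19^4.065
ln(A₂/A₁) = ln 3.19 / 0.246 = 1.1600 / 0.246 = 4.7155
A₂/A₁ = e^4.7155 ≈ 111.7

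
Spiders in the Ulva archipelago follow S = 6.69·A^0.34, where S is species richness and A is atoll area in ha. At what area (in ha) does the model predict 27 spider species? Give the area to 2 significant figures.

61 ha

27 = 6.69 × A^0.34  ⇒  A^0.34 = 27/6.69 = 4.036
ln A = ln(4.036) / 0.34 = 1.3952 / 0.34 = 4.1036
A = e^4.1036 ≈ 60.56 ha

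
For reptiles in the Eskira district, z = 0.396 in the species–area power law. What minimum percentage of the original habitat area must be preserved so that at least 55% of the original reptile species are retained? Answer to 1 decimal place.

Need (A_new/A_old)^0.396 = 0.55, so A_new/A_old = 0.55^(1/0.396) = 0.55^2.525
ln(A_new/A_old) = ln 0.55 / 0.396 = -0.5978 / 0.396 = -1.5097
A_new/A_old = e^-1.5097 ≈ 0.221

22.1%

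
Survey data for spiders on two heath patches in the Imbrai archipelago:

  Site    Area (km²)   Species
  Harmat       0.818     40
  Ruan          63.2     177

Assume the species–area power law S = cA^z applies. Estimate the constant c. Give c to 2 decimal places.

42.85

z = ln(S₂/S₁) / ln(A₂/A₁) = ln(177/40) / ln(63.2/0.818) = 1.4873 / 4.3472 = 0.3421
c = S₁ / A₁^z = 40 / 0.818^0.3421 = 40 / 0.9336 = 42.85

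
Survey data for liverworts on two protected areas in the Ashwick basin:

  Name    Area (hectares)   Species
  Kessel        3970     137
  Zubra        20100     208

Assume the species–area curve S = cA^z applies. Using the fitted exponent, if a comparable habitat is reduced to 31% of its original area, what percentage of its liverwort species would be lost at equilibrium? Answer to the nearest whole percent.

26%

z = ln(208/137) / ln(20100/3970) = 0.4176 / 1.6220 = 0.2574
S_new/S_old = (A_new/A_old)^z = 0.31^0.2574 = exp(0.2574 × -1.1712) = 0.7397
Fraction lost = 1 − 0.7397 = 0.2603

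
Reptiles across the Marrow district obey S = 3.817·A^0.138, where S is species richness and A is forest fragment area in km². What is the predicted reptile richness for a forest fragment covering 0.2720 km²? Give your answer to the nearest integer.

S = 3.817 × 0.272^0.138
ln S = ln 3.817 + 0.138 × ln 0.272 = 1.3395 + 0.138 × -1.3020 = 1.1598
S = e^1.1598 ≈ 3.189

3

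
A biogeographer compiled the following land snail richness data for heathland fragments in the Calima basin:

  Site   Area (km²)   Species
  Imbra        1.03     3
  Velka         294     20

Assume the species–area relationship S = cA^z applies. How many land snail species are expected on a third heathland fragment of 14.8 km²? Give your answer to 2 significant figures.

7.3

z = ln(20/3) / ln(294/1.03) = 1.8971 / 5.6540 = 0.3355
c = 3 / 1.03^0.3355 = 3 / 1.01 = 2.97
S₃ = 2.97 × 14.8^0.3355 = 2.97 × 2.47 ≈ 7.336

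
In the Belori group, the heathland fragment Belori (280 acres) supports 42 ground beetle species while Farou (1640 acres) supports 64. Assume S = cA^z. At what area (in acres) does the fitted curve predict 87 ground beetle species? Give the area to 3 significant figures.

5950 acres

z = ln(64/42) / ln(1640/280) = 0.4212 / 1.7677 = 0.2383
c = 42 / 280^0.2383 = 42 / 3.829 = 10.97
A = (87/10.97)^(1/0.2383) ⇒ ln A = ln(7.932)/0.2383 = 8.6909
A = e^8.6909 ≈ 5949 acres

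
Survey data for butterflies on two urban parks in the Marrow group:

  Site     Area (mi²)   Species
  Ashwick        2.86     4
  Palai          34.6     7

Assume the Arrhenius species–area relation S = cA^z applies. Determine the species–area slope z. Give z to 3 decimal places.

Taking logs: ln S = ln c + z ln A, so z = (ln S₂ − ln S₁)/(ln A₂ − ln A₁).
z = ln(7/4) / ln(34.6/2.86) = ln(1.75) / ln(12.1) = 0.5596 / 2.4930 = 0.2245

0.224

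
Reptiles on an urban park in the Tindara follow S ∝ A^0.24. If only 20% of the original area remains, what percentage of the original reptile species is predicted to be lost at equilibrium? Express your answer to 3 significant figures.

32.0%

S_new/S_old = (A_new/A_old)^z = 0.2^0.24
= exp(0.24 × ln 0.2) = exp(0.24 × -1.6094) = exp(-0.3863) ≈ 0.6796
Fraction lost = 1 − 0.6796 = 0.3204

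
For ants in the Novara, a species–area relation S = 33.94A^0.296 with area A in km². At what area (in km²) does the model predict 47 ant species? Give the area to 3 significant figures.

3.00 km²

47 = 33.94 × A^0.296  ⇒  A^0.296 = 47/33.94 = 1.385
ln A = ln(1.385) / 0.296 = 0.3256 / 0.296 = 1.0998
A = e^1.0998 ≈ 3.004 km²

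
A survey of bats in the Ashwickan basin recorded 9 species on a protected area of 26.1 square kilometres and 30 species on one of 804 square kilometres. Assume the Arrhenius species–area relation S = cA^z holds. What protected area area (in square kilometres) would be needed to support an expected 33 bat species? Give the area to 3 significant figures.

z = ln(30/9) / ln(804/26.1) = 1.2040 / 3.4277 = 0.3513
c = 9 / 26.1^0.3513 = 9 / 3.145 = 2.862
A = (33/2.862)^(1/0.3513) ⇒ ln A = ln(11.53)/0.3513 = 6.9609
A = e^6.9609 ≈ 1055 square kilometres

1050 square kilometres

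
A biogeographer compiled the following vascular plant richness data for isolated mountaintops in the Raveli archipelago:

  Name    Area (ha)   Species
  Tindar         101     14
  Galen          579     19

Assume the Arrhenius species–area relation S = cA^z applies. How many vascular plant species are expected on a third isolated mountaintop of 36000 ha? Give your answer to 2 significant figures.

z = ln(19/14) / ln(579/101) = 0.3054 / 1.7462 = 0.1749
c = 14 / 101^0.1749 = 14 / 2.241 = 6.246
S₃ = 6.246 × 36000^0.1749 = 6.246 × 6.264 ≈ 39.12

39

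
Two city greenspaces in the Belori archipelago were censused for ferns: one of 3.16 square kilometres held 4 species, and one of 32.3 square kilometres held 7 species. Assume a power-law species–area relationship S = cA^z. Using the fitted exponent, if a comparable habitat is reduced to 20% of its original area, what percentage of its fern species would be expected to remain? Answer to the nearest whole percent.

z = ln(7/4) / ln(32.3/3.16) = 0.5596 / 2.3245 = 0.2407
S_new/S_old = (A_new/A_old)^z = 0.2^0.2407 = exp(0.2407 × -1.6094) = 0.6788

68%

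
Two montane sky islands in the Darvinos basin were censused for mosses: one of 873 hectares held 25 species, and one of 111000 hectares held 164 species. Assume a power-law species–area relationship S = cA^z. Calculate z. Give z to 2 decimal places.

0.39

Taking logs: ln S = ln c + z ln A, so z = (ln S₂ − ln S₁)/(ln A₂ − ln A₁).
z = ln(164/25) / ln(111000/873) = ln(6.56) / ln(127.1) = 1.8810 / 4.8453 = 0.3882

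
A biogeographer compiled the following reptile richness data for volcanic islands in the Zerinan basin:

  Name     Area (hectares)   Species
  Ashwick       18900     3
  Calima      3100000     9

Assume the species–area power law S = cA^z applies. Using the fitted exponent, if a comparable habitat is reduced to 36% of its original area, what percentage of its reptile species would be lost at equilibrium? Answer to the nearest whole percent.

z = ln(9/3) / ln(3100000/18900) = 1.0986 / 5.1000 = 0.2154
S_new/S_old = (A_new/A_old)^z = 0.36^0.2154 = exp(0.2154 × -1.0217) = 0.8025
Fraction lost = 1 − 0.8025 = 0.1975

20%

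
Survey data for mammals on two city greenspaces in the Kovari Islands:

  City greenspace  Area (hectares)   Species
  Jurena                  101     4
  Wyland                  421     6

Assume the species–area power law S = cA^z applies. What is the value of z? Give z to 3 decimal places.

0.284

Taking logs: ln S = ln c + z ln A, so z = (ln S₂ − ln S₁)/(ln A₂ − ln A₁).
z = ln(6/4) / ln(421/101) = ln(1.5) / ln(4.168) = 0.4055 / 1.4275 = 0.2840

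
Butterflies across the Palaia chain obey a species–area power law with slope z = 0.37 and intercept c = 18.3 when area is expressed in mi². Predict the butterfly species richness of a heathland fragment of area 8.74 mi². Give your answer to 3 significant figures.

40.8

S = 18.3 × 8.74^0.37
ln S = ln 18.3 + 0.37 × ln 8.74 = 2.9069 + 0.37 × 2.1679 = 3.7090
S = e^3.7090 ≈ 40.81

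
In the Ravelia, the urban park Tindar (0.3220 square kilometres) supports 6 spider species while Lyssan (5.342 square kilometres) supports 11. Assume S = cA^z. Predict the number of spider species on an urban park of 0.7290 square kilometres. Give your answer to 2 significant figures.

7.2

z = ln(11/6) / ln(5.342/0.322) = 0.6061 / 2.8088 = 0.2158
c = 6 / 0.322^0.2158 = 6 / 0.7831 = 7.662
S₃ = 7.662 × 0.729^0.2158 = 7.662 × 0.9341 ≈ 7.157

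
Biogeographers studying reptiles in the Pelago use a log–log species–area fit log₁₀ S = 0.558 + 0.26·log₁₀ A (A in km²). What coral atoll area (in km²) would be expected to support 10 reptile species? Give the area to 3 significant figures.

10 = 3.614 × A^0.26  ⇒  A^0.26 = 10/3.614 = 2.767
ln A = ln(2.767) / 0.26 = 1.0177 / 0.26 = 3.9144
A = e^3.9144 ≈ 50.12 km²

50.1 km²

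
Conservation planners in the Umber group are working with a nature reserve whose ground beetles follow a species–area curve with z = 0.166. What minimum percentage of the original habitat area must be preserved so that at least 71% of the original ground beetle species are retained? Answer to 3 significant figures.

12.7%

Need (A_new/A_old)^0.166 = 0.71, so A_new/A_old = 0.71^(1/0.166) = 0.71^6.024
ln(A_new/A_old) = ln 0.71 / 0.166 = -0.3425 / 0.166 = -2.0632
A_new/A_old = e^-2.0632 ≈ 0.127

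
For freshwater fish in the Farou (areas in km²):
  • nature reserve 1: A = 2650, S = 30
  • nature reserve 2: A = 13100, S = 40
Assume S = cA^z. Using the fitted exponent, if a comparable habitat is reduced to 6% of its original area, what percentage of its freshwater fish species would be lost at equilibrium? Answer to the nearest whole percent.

40%

z = ln(40/30) / ln(13100/2650) = 0.2877 / 1.5981 = 0.1800
S_new/S_old = (A_new/A_old)^z = 0.06^0.1800 = exp(0.1800 × -2.8134) = 0.6026
Fraction lost = 1 − 0.6026 = 0.3974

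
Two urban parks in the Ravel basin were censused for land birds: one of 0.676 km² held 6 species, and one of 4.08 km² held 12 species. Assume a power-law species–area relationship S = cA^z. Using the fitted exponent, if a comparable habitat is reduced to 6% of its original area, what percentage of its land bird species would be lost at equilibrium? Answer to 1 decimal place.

z = ln(12/6) / ln(4.08/0.676) = 0.6931 / 1.7977 = 0.3856
S_new/S_old = (A_new/A_old)^z = 0.06^0.3856 = exp(0.3856 × -2.8134) = 0.338
Fraction lost = 1 − 0.338 = 0.662

66.2%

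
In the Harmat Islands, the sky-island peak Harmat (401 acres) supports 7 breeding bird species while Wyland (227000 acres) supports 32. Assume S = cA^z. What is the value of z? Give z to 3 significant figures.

0.240

Taking logs: ln S = ln c + z ln A, so z = (ln S₂ − ln S₁)/(ln A₂ − ln A₁).
z = ln(32/7) / ln(227000/401) = ln(4.571) / ln(566.1) = 1.5198 / 6.3387 = 0.2398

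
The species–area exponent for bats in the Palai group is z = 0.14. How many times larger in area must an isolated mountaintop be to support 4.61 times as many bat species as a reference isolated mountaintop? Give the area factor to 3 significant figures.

(A₂/A₁)^0.14 = 4.61, so A₂/A₁ = 4.61^(1/0.14) = 4.61^7.143
ln(A₂/A₁) = ln 4.61 / 0.14 = 1.5282 / 0.14 = 10.9159
A₂/A₁ = e^10.9159 ≈ 55045

55000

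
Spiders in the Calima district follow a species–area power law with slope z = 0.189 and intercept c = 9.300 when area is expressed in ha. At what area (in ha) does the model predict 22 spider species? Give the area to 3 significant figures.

22 = 9.3 × A^0.189  ⇒  A^0.189 = 22/9.3 = 2.366
ln A = ln(2.366) / 0.189 = 0.8610 / 0.189 = 4.5557
A = e^4.5557 ≈ 95.17 ha

95.2 ha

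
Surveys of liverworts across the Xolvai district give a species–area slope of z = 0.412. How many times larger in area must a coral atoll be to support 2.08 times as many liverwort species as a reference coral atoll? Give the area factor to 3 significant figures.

5.92

(A₂/A₁)^0.412 = 2.08, so A₂/A₁ = 2.08^(1/0.412) = 2.08^2.427
ln(A₂/A₁) = ln 2.08 / 0.412 = 0.7324 / 0.412 = 1.7776
A₂/A₁ = e^1.7776 ≈ 5.916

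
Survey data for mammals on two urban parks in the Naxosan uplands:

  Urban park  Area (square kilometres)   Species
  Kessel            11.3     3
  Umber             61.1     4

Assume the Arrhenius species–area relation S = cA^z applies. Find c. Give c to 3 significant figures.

z = ln(S₂/S₁) / ln(A₂/A₁) = ln(4/3) / ln(61.1/11.3) = 0.2877 / 1.6877 = 0.1705
c = S₁ / A₁^z = 3 / 11.3^0.1705 = 3 / 1.512 = 1.984

1.98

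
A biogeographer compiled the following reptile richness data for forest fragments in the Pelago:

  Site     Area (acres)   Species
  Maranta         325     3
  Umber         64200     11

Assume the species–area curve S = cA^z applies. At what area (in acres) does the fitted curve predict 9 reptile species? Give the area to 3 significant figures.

z = ln(11/3) / ln(64200/325) = 1.2993 / 5.2859 = 0.2458
c = 3 / 325^0.2458 = 3 / 4.144 = 0.7239
A = (9/0.7239)^(1/0.2458) ⇒ ln A = ln(12.43)/0.2458 = 10.2534
A = e^10.2534 ≈ 28378 acres

28400 acres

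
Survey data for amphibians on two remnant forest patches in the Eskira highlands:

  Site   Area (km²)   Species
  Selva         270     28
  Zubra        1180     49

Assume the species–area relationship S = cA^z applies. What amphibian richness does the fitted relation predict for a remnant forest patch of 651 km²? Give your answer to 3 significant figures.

z = ln(49/28) / ln(1180/270) = 0.5596 / 1.4748 = 0.3794
c = 28 / 270^0.3794 = 28 / 8.367 = 3.347
S₃ = 3.347 × 651^0.3794 = 3.347 × 11.68 ≈ 39.1

39.1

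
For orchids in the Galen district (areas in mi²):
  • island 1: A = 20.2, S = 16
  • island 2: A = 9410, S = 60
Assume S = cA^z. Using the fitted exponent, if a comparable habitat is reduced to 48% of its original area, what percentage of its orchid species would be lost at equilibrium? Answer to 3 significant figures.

14.6%

z = ln(60/16) / ln(9410/20.2) = 1.3218 / 6.1438 = 0.2151
S_new/S_old = (A_new/A_old)^z = 0.48^0.2151 = exp(0.2151 × -0.7340) = 0.8539
Fraction lost = 1 − 0.8539 = 0.1461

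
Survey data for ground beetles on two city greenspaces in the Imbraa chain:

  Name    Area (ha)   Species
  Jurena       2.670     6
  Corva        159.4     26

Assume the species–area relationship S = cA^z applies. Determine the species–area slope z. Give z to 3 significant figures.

Taking logs: ln S = ln c + z ln A, so z = (ln S₂ − ln S₁)/(ln A₂ − ln A₁).
z = ln(26/6) / ln(159.4/2.67) = ln(4.333) / ln(59.7) = 1.4663 / 4.0893 = 0.3586

0.359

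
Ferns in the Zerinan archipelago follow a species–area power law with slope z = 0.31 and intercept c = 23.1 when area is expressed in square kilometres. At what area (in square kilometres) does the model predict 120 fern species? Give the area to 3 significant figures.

120 = 23.1 × A^0.31  ⇒  A^0.31 = 120/23.1 = 5.195
ln A = ln(5.195) / 0.31 = 1.6477 / 0.31 = 5.3150
A = e^5.3150 ≈ 203.4 square kilometres

203 square kilometres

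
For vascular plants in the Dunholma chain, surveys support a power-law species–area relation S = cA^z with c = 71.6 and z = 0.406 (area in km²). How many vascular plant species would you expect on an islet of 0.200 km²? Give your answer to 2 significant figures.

S = 71.6 × 0.2^0.406
ln S = ln 71.6 + 0.406 × ln 0.2 = 4.2711 + 0.406 × -1.6094 = 3.6177
S = e^3.6177 ≈ 37.25

37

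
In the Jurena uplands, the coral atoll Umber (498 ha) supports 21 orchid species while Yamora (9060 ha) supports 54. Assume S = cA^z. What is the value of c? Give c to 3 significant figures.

2.78

z = ln(S₂/S₁) / ln(A₂/A₁) = ln(54/21) / ln(9060/498) = 0.9445 / 2.9010 = 0.3256
c = S₁ / A₁^z = 21 / 498^0.3256 = 21 / 7.553 = 2.78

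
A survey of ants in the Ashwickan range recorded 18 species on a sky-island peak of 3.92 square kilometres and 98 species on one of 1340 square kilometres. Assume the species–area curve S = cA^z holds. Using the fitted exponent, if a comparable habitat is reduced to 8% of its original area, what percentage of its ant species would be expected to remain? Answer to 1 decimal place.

48.0%

z = ln(98/18) / ln(1340/3.92) = 1.6946 / 5.8343 = 0.2905
S_new/S_old = (A_new/A_old)^z = 0.08^0.2905 = exp(0.2905 × -2.5257) = 0.4802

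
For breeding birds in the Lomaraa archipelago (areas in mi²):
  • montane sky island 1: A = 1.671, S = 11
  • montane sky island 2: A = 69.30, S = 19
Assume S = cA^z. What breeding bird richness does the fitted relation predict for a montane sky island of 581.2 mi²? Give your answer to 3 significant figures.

z = ln(19/11) / ln(69.3/1.671) = 0.5465 / 3.7250 = 0.1467
c = 11 / 1.671^0.1467 = 11 / 1.078 = 10.2
S₃ = 10.2 × 581.2^0.1467 = 10.2 × 2.544 ≈ 25.96

26.0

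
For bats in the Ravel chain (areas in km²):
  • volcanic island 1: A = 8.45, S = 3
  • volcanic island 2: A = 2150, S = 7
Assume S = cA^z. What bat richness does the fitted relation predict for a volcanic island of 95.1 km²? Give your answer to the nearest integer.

4

z = ln(7/3) / ln(2150/8.45) = 0.8473 / 5.5391 = 0.1530
c = 3 / 8.45^0.1530 = 3 / 1.386 = 2.164
S₃ = 2.164 × 95.1^0.1530 = 2.164 × 2.007 ≈ 4.345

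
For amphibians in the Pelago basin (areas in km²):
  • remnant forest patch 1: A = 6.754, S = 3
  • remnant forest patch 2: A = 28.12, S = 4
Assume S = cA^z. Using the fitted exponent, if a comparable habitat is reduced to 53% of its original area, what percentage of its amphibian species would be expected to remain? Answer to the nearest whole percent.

z = ln(4/3) / ln(28.12/6.754) = 0.2877 / 1.4263 = 0.2017
S_new/S_old = (A_new/A_old)^z = 0.53^0.2017 = exp(0.2017 × -0.6349) = 0.8798

88%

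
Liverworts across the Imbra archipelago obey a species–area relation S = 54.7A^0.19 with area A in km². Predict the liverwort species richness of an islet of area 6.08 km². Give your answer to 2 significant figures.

77

S = 54.7 × 6.08^0.19
ln S = ln 54.7 + 0.19 × ln 6.08 = 4.0019 + 0.19 × 1.8050 = 4.3448
S = e^4.3448 ≈ 77.08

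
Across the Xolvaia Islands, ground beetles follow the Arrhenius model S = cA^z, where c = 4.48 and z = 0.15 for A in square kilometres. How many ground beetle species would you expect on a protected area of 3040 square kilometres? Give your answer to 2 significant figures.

15

S = 4.48 × 3040^0.15
ln S = ln 4.48 + 0.15 × ln 3040 = 1.4996 + 0.15 × 8.0196 = 2.7026
S = e^2.7026 ≈ 14.92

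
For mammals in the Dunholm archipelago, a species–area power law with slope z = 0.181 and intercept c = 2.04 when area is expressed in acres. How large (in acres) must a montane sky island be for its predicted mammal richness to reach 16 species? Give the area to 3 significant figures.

87500 acres

16 = 2.04 × A^0.181  ⇒  A^0.181 = 16/2.04 = 7.843
ln A = ln(7.843) / 0.181 = 2.0596 / 0.181 = 11.3792
A = e^11.3792 ≈ 87485 acres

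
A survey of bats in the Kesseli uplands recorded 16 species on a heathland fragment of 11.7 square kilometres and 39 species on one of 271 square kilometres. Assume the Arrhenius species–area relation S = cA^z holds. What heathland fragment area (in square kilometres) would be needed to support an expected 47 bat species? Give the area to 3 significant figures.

z = ln(39/16) / ln(271/11.7) = 0.8910 / 3.1425 = 0.2835
c = 16 / 11.7^0.2835 = 16 / 2.008 = 7.966
A = (47/7.966)^(1/0.2835) ⇒ ln A = ln(5.9)/0.2835 = 6.2602
A = e^6.2602 ≈ 523.3 square kilometres

523 square kilometres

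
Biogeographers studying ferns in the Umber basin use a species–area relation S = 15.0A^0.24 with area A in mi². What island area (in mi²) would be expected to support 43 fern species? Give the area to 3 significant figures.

80.5 mi²

43 = 15 × A^0.24  ⇒  A^0.24 = 43/15 = 2.867
ln A = ln(2.867) / 0.24 = 1.0531 / 0.24 = 4.3881
A = e^4.3881 ≈ 80.49 mi²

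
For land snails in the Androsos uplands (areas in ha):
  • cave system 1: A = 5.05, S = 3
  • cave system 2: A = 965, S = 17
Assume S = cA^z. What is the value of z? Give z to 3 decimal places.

0.330

Taking logs: ln S = ln c + z ln A, so z = (ln S₂ − ln S₁)/(ln A₂ − ln A₁).
z = ln(17/3) / ln(965/5.05) = ln(5.667) / ln(191.1) = 1.7346 / 5.2527 = 0.3302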